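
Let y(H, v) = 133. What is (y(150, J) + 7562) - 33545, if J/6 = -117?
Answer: -25850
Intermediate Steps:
J = -702 (J = 6*(-117) = -702)
(y(150, J) + 7562) - 33545 = (133 + 7562) - 33545 = 7695 - 33545 = -25850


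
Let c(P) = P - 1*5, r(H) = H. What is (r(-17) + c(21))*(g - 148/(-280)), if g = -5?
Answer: 313/70 ≈ 4.4714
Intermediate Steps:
c(P) = -5 + P (c(P) = P - 5 = -5 + P)
(r(-17) + c(21))*(g - 148/(-280)) = (-17 + (-5 + 21))*(-5 - 148/(-280)) = (-17 + 16)*(-5 - 148*(-1/280)) = -(-5 + 37/70) = -1*(-313/70) = 313/70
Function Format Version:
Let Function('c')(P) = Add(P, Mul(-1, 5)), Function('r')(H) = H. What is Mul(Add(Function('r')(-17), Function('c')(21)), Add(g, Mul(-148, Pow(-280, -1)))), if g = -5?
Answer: Rational(313, 70) ≈ 4.4714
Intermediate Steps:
Function('c')(P) = Add(-5, P) (Function('c')(P) = Add(P, -5) = Add(-5, P))
Mul(Add(Function('r')(-17), Function('c')(21)), Add(g, Mul(-148, Pow(-280, -1)))) = Mul(Add(-17, Add(-5, 21)), Add(-5, Mul(-148, Pow(-280, -1)))) = Mul(Add(-17, 16), Add(-5, Mul(-148, Rational(-1, 280)))) = Mul(-1, Add(-5, Rational(37, 70))) = Mul(-1, Rational(-313, 70)) = Rational(313, 70)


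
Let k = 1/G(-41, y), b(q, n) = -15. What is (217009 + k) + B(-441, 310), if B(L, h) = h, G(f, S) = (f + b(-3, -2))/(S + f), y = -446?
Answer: 12170351/56 ≈ 2.1733e+5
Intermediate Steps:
G(f, S) = (-15 + f)/(S + f) (G(f, S) = (f - 15)/(S + f) = (-15 + f)/(S + f))
k = 487/56 (k = 1/((-15 - 41)/(-446 - 41)) = 1/(-56/(-487)) = 1/(-1/487*(-56)) = 1/(56/487) = 487/56 ≈ 8.6964)
(217009 + k) + B(-441, 310) = (217009 + 487/56) + 310 = 12152991/56 + 310 = 12170351/56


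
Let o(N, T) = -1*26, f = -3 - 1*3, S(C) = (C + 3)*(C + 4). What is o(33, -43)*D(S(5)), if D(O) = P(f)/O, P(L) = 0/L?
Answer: 0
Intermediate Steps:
S(C) = (3 + C)*(4 + C)
f = -6 (f = -3 - 3 = -6)
o(N, T) = -26
P(L) = 0
D(O) = 0 (D(O) = 0/O = 0)
o(33, -43)*D(S(5)) = -26*0 = 0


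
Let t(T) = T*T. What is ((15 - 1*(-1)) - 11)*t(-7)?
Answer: 245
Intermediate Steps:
t(T) = T²
((15 - 1*(-1)) - 11)*t(-7) = ((15 - 1*(-1)) - 11)*(-7)² = ((15 + 1) - 11)*49 = (16 - 11)*49 = 5*49 = 245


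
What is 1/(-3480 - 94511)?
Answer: -1/97991 ≈ -1.0205e-5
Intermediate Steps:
1/(-3480 - 94511) = 1/(-97991) = -1/97991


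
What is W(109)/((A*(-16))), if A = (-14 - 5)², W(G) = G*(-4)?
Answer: 109/1444 ≈ 0.075485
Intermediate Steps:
W(G) = -4*G
A = 361 (A = (-19)² = 361)
W(109)/((A*(-16))) = (-4*109)/((361*(-16))) = -436/(-5776) = -436*(-1/5776) = 109/1444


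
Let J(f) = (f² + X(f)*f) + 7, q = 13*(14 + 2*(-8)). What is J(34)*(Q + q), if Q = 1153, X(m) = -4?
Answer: 1157429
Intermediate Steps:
q = -26 (q = 13*(14 - 16) = 13*(-2) = -26)
J(f) = 7 + f² - 4*f (J(f) = (f² - 4*f) + 7 = 7 + f² - 4*f)
J(34)*(Q + q) = (7 + 34² - 4*34)*(1153 - 26) = (7 + 1156 - 136)*1127 = 1027*1127 = 1157429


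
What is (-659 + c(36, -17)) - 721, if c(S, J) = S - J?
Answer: -1327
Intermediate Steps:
(-659 + c(36, -17)) - 721 = (-659 + (36 - 1*(-17))) - 721 = (-659 + (36 + 17)) - 721 = (-659 + 53) - 721 = -606 - 721 = -1327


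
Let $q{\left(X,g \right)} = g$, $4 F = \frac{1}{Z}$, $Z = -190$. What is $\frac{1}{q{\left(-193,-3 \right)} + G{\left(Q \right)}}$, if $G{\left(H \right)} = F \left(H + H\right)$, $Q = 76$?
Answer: $- \frac{5}{16} \approx -0.3125$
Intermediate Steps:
$F = - \frac{1}{760}$ ($F = \frac{1}{4 \left(-190\right)} = \frac{1}{4} \left(- \frac{1}{190}\right) = - \frac{1}{760} \approx -0.0013158$)
$G{\left(H \right)} = - \frac{H}{380}$ ($G{\left(H \right)} = - \frac{H + H}{760} = - \frac{2 H}{760} = - \frac{H}{380}$)
$\frac{1}{q{\left(-193,-3 \right)} + G{\left(Q \right)}} = \frac{1}{-3 - \frac{1}{5}} = \frac{1}{- \frac{16}{5}} = - \frac{5}{16}$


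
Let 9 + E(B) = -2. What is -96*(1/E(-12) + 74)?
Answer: -78048/11 ≈ -7095.3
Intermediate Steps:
E(B) = -11 (E(B) = -9 - 2 = -11)
-96*(1/E(-12) + 74) = -96*(1/(-11) + 74) = -96*(-1/11 + 74) = -96*813/11 = -78048/11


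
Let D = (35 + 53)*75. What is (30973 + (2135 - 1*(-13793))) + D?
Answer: 53501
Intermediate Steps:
D = 6600 (D = 88*75 = 6600)
(30973 + (2135 - 1*(-13793))) + D = (30973 + (2135 - 1*(-13793))) + 6600 = (30973 + (2135 + 13793)) + 6600 = (30973 + 15928) + 6600 = 46901 + 6600 = 53501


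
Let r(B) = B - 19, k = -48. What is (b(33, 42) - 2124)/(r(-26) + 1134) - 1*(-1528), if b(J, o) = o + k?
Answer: 553954/363 ≈ 1526.0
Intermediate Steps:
r(B) = -19 + B
b(J, o) = -48 + o (b(J, o) = o - 48 = -48 + o)
(b(33, 42) - 2124)/(r(-26) + 1134) - 1*(-1528) = ((-48 + 42) - 2124)/((-19 - 26) + 1134) - 1*(-1528) = (-6 - 2124)/(-45 + 1134) + 1528 = -2130/1089 + 1528 = -2130*1/1089 + 1528 = -710/363 + 1528 = 553954/363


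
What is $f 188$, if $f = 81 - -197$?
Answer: $52264$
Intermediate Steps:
$f = 278$ ($f = 81 + 197 = 278$)
$f 188 = 278 \cdot 188 = 52264$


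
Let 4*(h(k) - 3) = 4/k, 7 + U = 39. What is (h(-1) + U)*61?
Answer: 2074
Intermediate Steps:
U = 32 (U = -7 + 39 = 32)
h(k) = 3 + 1/k (h(k) = 3 + (4/k)/4 = 3 + 1/k)
(h(-1) + U)*61 = ((3 + 1/(-1)) + 32)*61 = ((3 - 1) + 32)*61 = (2 + 32)*61 = 34*61 = 2074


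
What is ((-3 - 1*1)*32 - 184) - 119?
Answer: -431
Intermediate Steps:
((-3 - 1*1)*32 - 184) - 119 = ((-3 - 1)*32 - 184) - 119 = (-4*32 - 184) - 119 = (-128 - 184) - 119 = -312 - 119 = -431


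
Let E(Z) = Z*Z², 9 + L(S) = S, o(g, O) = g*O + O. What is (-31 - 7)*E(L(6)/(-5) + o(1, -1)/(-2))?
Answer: -19456/125 ≈ -155.65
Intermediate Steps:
o(g, O) = O + O*g (o(g, O) = O*g + O = O + O*g)
L(S) = -9 + S
E(Z) = Z³
(-31 - 7)*E(L(6)/(-5) + o(1, -1)/(-2)) = (-31 - 7)*((-9 + 6)/(-5) - (1 + 1)/(-2))³ = -38*(-3*(-⅕) - 1*2*(-½))³ = -38*(⅗ - 2*(-½))³ = -38*(⅗ + 1)³ = -38*(8/5)³ = -38*512/125 = -19456/125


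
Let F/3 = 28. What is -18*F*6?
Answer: -9072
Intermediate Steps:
F = 84 (F = 3*28 = 84)
-18*F*6 = -18*84*6 = -1512*6 = -9072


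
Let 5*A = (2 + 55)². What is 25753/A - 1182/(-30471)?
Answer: 1309146211/33000093 ≈ 39.671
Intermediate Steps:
A = 3249/5 (A = (2 + 55)²/5 = (⅕)*57² = (⅕)*3249 = 3249/5 ≈ 649.80)
25753/A - 1182/(-30471) = 25753/(3249/5) - 1182/(-30471) = 25753*(5/3249) - 1182*(-1/30471) = 128765/3249 + 394/10157 = 1309146211/33000093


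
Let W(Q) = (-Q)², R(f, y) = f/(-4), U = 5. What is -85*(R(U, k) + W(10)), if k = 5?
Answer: -33575/4 ≈ -8393.8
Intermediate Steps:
R(f, y) = -f/4 (R(f, y) = f*(-¼) = -f/4)
W(Q) = Q²
-85*(R(U, k) + W(10)) = -85*(-¼*5 + 10²) = -85*(-5/4 + 100) = -85*395/4 = -33575/4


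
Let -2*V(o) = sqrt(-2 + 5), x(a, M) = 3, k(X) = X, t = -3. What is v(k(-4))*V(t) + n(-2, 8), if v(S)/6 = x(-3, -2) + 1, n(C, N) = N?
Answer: 8 - 12*sqrt(3) ≈ -12.785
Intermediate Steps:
V(o) = -sqrt(3)/2 (V(o) = -sqrt(-2 + 5)/2 = -sqrt(3)/2)
v(S) = 24 (v(S) = 6*(3 + 1) = 6*4 = 24)
v(k(-4))*V(t) + n(-2, 8) = 24*(-sqrt(3)/2) + 8 = -12*sqrt(3) + 8 = 8 - 12*sqrt(3)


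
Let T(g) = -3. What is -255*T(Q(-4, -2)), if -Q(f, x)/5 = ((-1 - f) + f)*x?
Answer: 765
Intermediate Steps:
Q(f, x) = 5*x (Q(f, x) = -5*((-1 - f) + f)*x = -(-5)*x = 5*x)
-255*T(Q(-4, -2)) = -255*(-3) = 765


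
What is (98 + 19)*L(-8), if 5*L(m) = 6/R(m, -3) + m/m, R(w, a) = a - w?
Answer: 1287/25 ≈ 51.480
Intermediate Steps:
L(m) = ⅕ + 6/(5*(-3 - m)) (L(m) = (6/(-3 - m) + m/m)/5 = (6/(-3 - m) + 1)/5 = (1 + 6/(-3 - m))/5 = ⅕ + 6/(5*(-3 - m)))
(98 + 19)*L(-8) = (98 + 19)*((-3 - 8)/(5*(3 - 8))) = 117*((⅕)*(-11)/(-5)) = 117*((⅕)*(-⅕)*(-11)) = 117*(11/25) = 1287/25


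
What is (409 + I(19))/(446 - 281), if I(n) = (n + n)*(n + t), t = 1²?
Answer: 1169/165 ≈ 7.0848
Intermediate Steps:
t = 1
I(n) = 2*n*(1 + n) (I(n) = (n + n)*(n + 1) = (2*n)*(1 + n) = 2*n*(1 + n))
(409 + I(19))/(446 - 281) = (409 + 2*19*(1 + 19))/(446 - 281) = (409 + 2*19*20)/165 = (409 + 760)*(1/165) = 1169*(1/165) = 1169/165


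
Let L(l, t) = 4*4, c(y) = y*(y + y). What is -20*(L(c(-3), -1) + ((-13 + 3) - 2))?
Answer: -80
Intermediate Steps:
c(y) = 2*y² (c(y) = y*(2*y) = 2*y²)
L(l, t) = 16
-20*(L(c(-3), -1) + ((-13 + 3) - 2)) = -20*(16 + ((-13 + 3) - 2)) = -20*(16 + (-10 - 2)) = -20*(16 - 12) = -20*4 = -80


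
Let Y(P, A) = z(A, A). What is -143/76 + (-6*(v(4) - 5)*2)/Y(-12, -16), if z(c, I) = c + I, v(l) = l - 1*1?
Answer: -50/19 ≈ -2.6316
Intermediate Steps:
v(l) = -1 + l (v(l) = l - 1 = -1 + l)
z(c, I) = I + c
Y(P, A) = 2*A (Y(P, A) = A + A = 2*A)
-143/76 + (-6*(v(4) - 5)*2)/Y(-12, -16) = -143/76 + (-6*((-1 + 4) - 5)*2)/((2*(-16))) = -143*1/76 + (-6*(3 - 5)*2)/(-32) = -143/76 + (-6*(-2)*2)*(-1/32) = -143/76 + (12*2)*(-1/32) = -143/76 + 24*(-1/32) = -143/76 - 3/4 = -50/19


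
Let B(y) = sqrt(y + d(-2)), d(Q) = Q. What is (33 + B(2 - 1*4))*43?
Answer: 1419 + 86*I ≈ 1419.0 + 86.0*I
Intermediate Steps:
B(y) = sqrt(-2 + y) (B(y) = sqrt(y - 2) = sqrt(-2 + y))
(33 + B(2 - 1*4))*43 = (33 + sqrt(-2 + (2 - 1*4)))*43 = (33 + sqrt(-2 + (2 - 4)))*43 = (33 + sqrt(-2 - 2))*43 = (33 + sqrt(-4))*43 = (33 + 2*I)*43 = 1419 + 86*I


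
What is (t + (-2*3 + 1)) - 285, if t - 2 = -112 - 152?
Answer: -552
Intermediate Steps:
t = -262 (t = 2 + (-112 - 152) = 2 - 264 = -262)
(t + (-2*3 + 1)) - 285 = (-262 + (-2*3 + 1)) - 285 = (-262 + (-6 + 1)) - 285 = (-262 - 5) - 285 = -267 - 285 = -552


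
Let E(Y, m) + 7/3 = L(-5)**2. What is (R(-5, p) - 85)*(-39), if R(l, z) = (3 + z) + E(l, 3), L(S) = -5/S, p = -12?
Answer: 3718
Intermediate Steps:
E(Y, m) = -4/3 (E(Y, m) = -7/3 + (-5/(-5))**2 = -7/3 + (-5*(-1/5))**2 = -7/3 + 1**2 = -7/3 + 1 = -4/3)
R(l, z) = 5/3 + z (R(l, z) = (3 + z) - 4/3 = 5/3 + z)
(R(-5, p) - 85)*(-39) = ((5/3 - 12) - 85)*(-39) = (-31/3 - 85)*(-39) = -286/3*(-39) = 3718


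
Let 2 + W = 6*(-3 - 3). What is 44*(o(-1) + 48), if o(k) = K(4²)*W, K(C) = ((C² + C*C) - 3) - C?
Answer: -822184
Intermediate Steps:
K(C) = -3 - C + 2*C² (K(C) = ((C² + C²) - 3) - C = (2*C² - 3) - C = (-3 + 2*C²) - C = -3 - C + 2*C²)
W = -38 (W = -2 + 6*(-3 - 3) = -2 + 6*(-6) = -2 - 36 = -38)
o(k) = -18734 (o(k) = (-3 - 1*4² + 2*(4²)²)*(-38) = (-3 - 1*16 + 2*16²)*(-38) = (-3 - 16 + 2*256)*(-38) = (-3 - 16 + 512)*(-38) = 493*(-38) = -18734)
44*(o(-1) + 48) = 44*(-18734 + 48) = 44*(-18686) = -822184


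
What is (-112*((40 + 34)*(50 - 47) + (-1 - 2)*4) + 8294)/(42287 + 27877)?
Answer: -7613/35082 ≈ -0.21701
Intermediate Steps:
(-112*((40 + 34)*(50 - 47) + (-1 - 2)*4) + 8294)/(42287 + 27877) = (-112*(74*3 - 3*4) + 8294)/70164 = (-112*(222 - 12) + 8294)*(1/70164) = (-112*210 + 8294)*(1/70164) = (-23520 + 8294)*(1/70164) = -15226*1/70164 = -7613/35082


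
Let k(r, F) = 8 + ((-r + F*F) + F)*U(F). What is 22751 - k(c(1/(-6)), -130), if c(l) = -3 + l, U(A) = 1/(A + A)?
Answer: 35579719/1560 ≈ 22808.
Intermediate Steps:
U(A) = 1/(2*A)
k(r, F) = 8 + (F + F² - r)/(2*F) (k(r, F) = 8 + ((-r + F*F) + F)*(1/(2*F)) = 8 + ((-r + F²) + F)*(1/(2*F)) = 8 + ((F² - r) + F)*(1/(2*F)) = 8 + (F + F² - r)*(1/(2*F)) = 8 + (F + F² - r)/(2*F))
22751 - k(c(1/(-6)), -130) = 22751 - (-(-3 + 1/(-6)) - 130*(17 - 130))/(2*(-130)) = 22751 - (-1)*(-(-3 - ⅙) - 130*(-113))/(2*130) = 22751 - (-1)*(-1*(-19/6) + 14690)/(2*130) = 22751 - (-1)*(19/6 + 14690)/(2*130) = 22751 - (-1)*88159/(2*130*6) = 22751 - 1*(-88159/1560) = 22751 + 88159/1560 = 35579719/1560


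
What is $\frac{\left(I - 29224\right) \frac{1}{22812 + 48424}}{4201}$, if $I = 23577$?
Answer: $- \frac{5647}{299262436} \approx -1.887 \cdot 10^{-5}$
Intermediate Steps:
$\frac{\left(I - 29224\right) \frac{1}{22812 + 48424}}{4201} = \frac{\left(23577 - 29224\right) \frac{1}{22812 + 48424}}{4201} = - \frac{5647}{71236} \cdot \frac{1}{4201} = \left(-5647\right) \frac{1}{71236} \cdot \frac{1}{4201} = \left(- \frac{5647}{71236}\right) \frac{1}{4201} = - \frac{5647}{299262436}$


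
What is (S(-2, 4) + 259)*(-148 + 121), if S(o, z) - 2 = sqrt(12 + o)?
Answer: -7047 - 27*sqrt(10) ≈ -7132.4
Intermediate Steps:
S(o, z) = 2 + sqrt(12 + o)
(S(-2, 4) + 259)*(-148 + 121) = ((2 + sqrt(12 - 2)) + 259)*(-148 + 121) = ((2 + sqrt(10)) + 259)*(-27) = (261 + sqrt(10))*(-27) = -7047 - 27*sqrt(10)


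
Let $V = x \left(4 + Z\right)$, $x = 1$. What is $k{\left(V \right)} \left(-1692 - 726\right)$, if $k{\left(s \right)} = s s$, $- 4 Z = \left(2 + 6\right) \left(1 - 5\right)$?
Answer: $-348192$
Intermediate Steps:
$Z = 8$ ($Z = - \frac{\left(2 + 6\right) \left(1 - 5\right)}{4} = - \frac{8 \left(-4\right)}{4} = \left(- \frac{1}{4}\right) \left(-32\right) = 8$)
$V = 12$ ($V = 1 \left(4 + 8\right) = 1 \cdot 12 = 12$)
$k{\left(s \right)} = s^{2}$
$k{\left(V \right)} \left(-1692 - 726\right) = 12^{2} \left(-1692 - 726\right) = 144 \left(-1692 - 726\right) = 144 \left(-2418\right) = -348192$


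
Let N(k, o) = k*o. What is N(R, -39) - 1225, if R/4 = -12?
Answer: 647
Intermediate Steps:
R = -48 (R = 4*(-12) = -48)
N(R, -39) - 1225 = -48*(-39) - 1225 = 1872 - 1225 = 647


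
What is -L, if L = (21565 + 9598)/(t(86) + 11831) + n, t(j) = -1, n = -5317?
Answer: 62868947/11830 ≈ 5314.4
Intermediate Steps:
L = -62868947/11830 (L = (21565 + 9598)/(-1 + 11831) - 5317 = 31163/11830 - 5317 = -62868947/11830 ≈ -5314.4)
-L = -1*(-62868947/11830) = 62868947/11830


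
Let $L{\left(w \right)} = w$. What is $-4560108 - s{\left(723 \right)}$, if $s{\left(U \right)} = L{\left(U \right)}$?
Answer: $-4560831$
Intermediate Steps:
$s{\left(U \right)} = U$
$-4560108 - s{\left(723 \right)} = -4560108 - 723 = -4560831$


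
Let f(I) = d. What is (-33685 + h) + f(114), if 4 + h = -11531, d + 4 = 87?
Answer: -45137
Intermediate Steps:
d = 83 (d = -4 + 87 = 83)
f(I) = 83
h = -11535 (h = -4 - 11531 = -11535)
(-33685 + h) + f(114) = (-33685 - 11535) + 83 = -45220 + 83 = -45137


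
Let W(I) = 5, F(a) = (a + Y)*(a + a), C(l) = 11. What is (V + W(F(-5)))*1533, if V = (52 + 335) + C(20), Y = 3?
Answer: 617799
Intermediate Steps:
F(a) = 2*a*(3 + a) (F(a) = (a + 3)*(a + a) = (3 + a)*(2*a) = 2*a*(3 + a))
V = 398 (V = (52 + 335) + 11 = 387 + 11 = 398)
(V + W(F(-5)))*1533 = (398 + 5)*1533 = 403*1533 = 617799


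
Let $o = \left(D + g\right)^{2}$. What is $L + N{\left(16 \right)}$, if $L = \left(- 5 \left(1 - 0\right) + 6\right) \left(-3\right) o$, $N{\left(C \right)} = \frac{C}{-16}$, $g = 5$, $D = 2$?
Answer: $-148$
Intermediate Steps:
$o = 49$ ($o = \left(2 + 5\right)^{2} = 7^{2} = 49$)
$N{\left(C \right)} = - \frac{C}{16}$ ($N{\left(C \right)} = C \left(- \frac{1}{16}\right) = - \frac{C}{16}$)
$L = -147$ ($L = \left(- 5 \left(1 - 0\right) + 6\right) \left(-3\right) 49 = \left(- 5 \left(1 + 0\right) + 6\right) \left(-3\right) 49 = \left(\left(-5\right) 1 + 6\right) \left(-3\right) 49 = \left(-5 + 6\right) \left(-3\right) 49 = 1 \left(-3\right) 49 = \left(-3\right) 49 = -147$)
$L + N{\left(16 \right)} = -147 - 1 = -148$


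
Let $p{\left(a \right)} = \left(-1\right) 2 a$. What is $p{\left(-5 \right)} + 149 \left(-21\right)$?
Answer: $-3119$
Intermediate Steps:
$p{\left(a \right)} = - 2 a$
$p{\left(-5 \right)} + 149 \left(-21\right) = \left(-2\right) \left(-5\right) + 149 \left(-21\right) = 10 - 3129 = -3119$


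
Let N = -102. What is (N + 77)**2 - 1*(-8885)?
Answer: 9510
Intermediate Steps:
(N + 77)**2 - 1*(-8885) = (-102 + 77)**2 - 1*(-8885) = (-25)**2 + 8885 = 625 + 8885 = 9510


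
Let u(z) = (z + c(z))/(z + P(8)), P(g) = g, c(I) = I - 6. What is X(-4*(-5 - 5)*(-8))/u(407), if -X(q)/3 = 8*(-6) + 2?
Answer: 28635/404 ≈ 70.879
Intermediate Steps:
c(I) = -6 + I
u(z) = (-6 + 2*z)/(8 + z) (u(z) = (z + (-6 + z))/(z + 8) = (-6 + 2*z)/(8 + z))
X(q) = 138 (X(q) = -3*(8*(-6) + 2) = -3*(-48 + 2) = -3*(-46) = 138)
X(-4*(-5 - 5)*(-8))/u(407) = 138/((2*(-3 + 407)/(8 + 407))) = 138/((2*404/415)) = 138/((2*(1/415)*404)) = 138/(808/415) = 138*(415/808) = 28635/404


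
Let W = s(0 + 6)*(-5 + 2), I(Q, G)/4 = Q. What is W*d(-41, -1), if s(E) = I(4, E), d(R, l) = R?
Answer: 1968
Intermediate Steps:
I(Q, G) = 4*Q
s(E) = 16 (s(E) = 4*4 = 16)
W = -48 (W = 16*(-5 + 2) = 16*(-3) = -48)
W*d(-41, -1) = -48*(-41) = 1968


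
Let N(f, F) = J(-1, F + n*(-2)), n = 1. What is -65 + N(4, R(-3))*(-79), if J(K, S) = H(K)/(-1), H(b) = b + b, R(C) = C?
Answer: -223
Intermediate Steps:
H(b) = 2*b
J(K, S) = -2*K (J(K, S) = (2*K)/(-1) = (2*K)*(-1) = -2*K)
N(f, F) = 2 (N(f, F) = -2*(-1) = 2)
-65 + N(4, R(-3))*(-79) = -65 + 2*(-79) = -65 - 158 = -223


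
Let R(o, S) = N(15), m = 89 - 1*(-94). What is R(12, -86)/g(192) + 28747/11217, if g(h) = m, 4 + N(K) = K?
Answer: 598232/228079 ≈ 2.6229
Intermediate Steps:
N(K) = -4 + K
m = 183 (m = 89 + 94 = 183)
g(h) = 183
R(o, S) = 11 (R(o, S) = -4 + 15 = 11)
R(12, -86)/g(192) + 28747/11217 = 11/183 + 28747/11217 = 598232/228079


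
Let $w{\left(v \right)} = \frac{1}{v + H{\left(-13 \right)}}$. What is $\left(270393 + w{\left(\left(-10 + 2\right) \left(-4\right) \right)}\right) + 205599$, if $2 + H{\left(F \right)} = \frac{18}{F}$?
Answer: $\frac{177069037}{372} \approx 4.7599 \cdot 10^{5}$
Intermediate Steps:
$H{\left(F \right)} = -2 + \frac{18}{F}$
$w{\left(v \right)} = \frac{1}{- \frac{44}{13} + v}$ ($w{\left(v \right)} = \frac{1}{v - \left(2 - \frac{18}{-13}\right)} = \frac{1}{v + \left(-2 + 18 \left(- \frac{1}{13}\right)\right)} = \frac{1}{v - \frac{44}{13}} = \frac{1}{- \frac{44}{13} + v}$)
$\left(270393 + w{\left(\left(-10 + 2\right) \left(-4\right) \right)}\right) + 205599 = \left(270393 + \frac{13}{-44 + 13 \left(-10 + 2\right) \left(-4\right)}\right) + 205599 = \left(270393 + \frac{13}{-44 + 13 \left(\left(-8\right) \left(-4\right)\right)}\right) + 205599 = \left(270393 + \frac{13}{-44 + 13 \cdot 32}\right) + 205599 = \left(270393 + \frac{13}{-44 + 416}\right) + 205599 = \left(270393 + \frac{13}{372}\right) + 205599 = \frac{100586209}{372} + 205599 = \frac{177069037}{372}$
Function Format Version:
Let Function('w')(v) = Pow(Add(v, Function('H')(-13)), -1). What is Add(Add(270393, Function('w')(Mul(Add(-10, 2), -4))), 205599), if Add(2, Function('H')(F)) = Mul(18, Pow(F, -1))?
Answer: Rational(177069037, 372) ≈ 4.7599e+5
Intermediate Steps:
Function('H')(F) = Add(-2, Mul(18, Pow(F, -1)))
Function('w')(v) = Pow(Add(Rational(-44, 13), v), -1) (Function('w')(v) = Pow(Add(v, Add(-2, Mul(18, Pow(-13, -1)))), -1) = Pow(Add(v, Add(-2, Mul(18, Rational(-1, 13)))), -1) = Pow(Add(v, Add(-2, Rational(-18, 13))), -1) = Pow(Add(v, Rational(-44, 13)), -1) = Pow(Add(Rational(-44, 13), v), -1))
Add(Add(270393, Function('w')(Mul(Add(-10, 2), -4))), 205599) = Add(Add(270393, Mul(13, Pow(Add(-44, Mul(13, Mul(Add(-10, 2), -4))), -1))), 205599) = Add(Add(270393, Mul(13, Pow(Add(-44, Mul(13, Mul(-8, -4))), -1))), 205599) = Add(Add(270393, Mul(13, Pow(Add(-44, Mul(13, 32)), -1))), 205599) = Add(Add(270393, Mul(13, Pow(Add(-44, 416), -1))), 205599) = Add(Add(270393, Mul(13, Pow(372, -1))), 205599) = Add(Add(270393, Mul(13, Rational(1, 372))), 205599) = Add(Add(270393, Rational(13, 372)), 205599) = Add(Rational(100586209, 372), 205599) = Rational(177069037, 372)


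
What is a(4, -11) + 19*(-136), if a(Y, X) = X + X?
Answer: -2606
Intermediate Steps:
a(Y, X) = 2*X
a(4, -11) + 19*(-136) = 2*(-11) + 19*(-136) = -22 - 2584 = -2606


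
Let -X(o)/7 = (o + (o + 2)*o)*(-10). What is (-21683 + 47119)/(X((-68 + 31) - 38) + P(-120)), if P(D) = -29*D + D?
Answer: 6359/95340 ≈ 0.066698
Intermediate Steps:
P(D) = -28*D
X(o) = 70*o + 70*o*(2 + o) (X(o) = -7*(o + (o + 2)*o)*(-10) = -7*(o + (2 + o)*o)*(-10) = -7*(o + o*(2 + o))*(-10) = -7*(-10*o - 10*o*(2 + o)) = 70*o + 70*o*(2 + o))
(-21683 + 47119)/(X((-68 + 31) - 38) + P(-120)) = (-21683 + 47119)/(70*((-68 + 31) - 38)*(3 + ((-68 + 31) - 38)) - 28*(-120)) = 25436/(70*(-37 - 38)*(3 + (-37 - 38)) + 3360) = 25436/(70*(-75)*(3 - 75) + 3360) = 25436/(70*(-75)*(-72) + 3360) = 25436/(378000 + 3360) = 25436/381360 = 25436*(1/381360) = 6359/95340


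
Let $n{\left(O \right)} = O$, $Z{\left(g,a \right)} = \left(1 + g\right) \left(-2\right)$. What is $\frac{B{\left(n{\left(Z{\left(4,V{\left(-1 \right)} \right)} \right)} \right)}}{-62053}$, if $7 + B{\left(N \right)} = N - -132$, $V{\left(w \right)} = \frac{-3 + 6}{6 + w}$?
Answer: $- \frac{115}{62053} \approx -0.0018533$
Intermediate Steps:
$V{\left(w \right)} = \frac{3}{6 + w}$
$Z{\left(g,a \right)} = -2 - 2 g$
$B{\left(N \right)} = 125 + N$ ($B{\left(N \right)} = -7 + \left(N - -132\right) = -7 + \left(N + 132\right) = -7 + \left(132 + N\right) = 125 + N$)
$\frac{B{\left(n{\left(Z{\left(4,V{\left(-1 \right)} \right)} \right)} \right)}}{-62053} = \frac{125 - 10}{-62053} = \left(125 - 10\right) \left(- \frac{1}{62053}\right) = 115 \left(- \frac{1}{62053}\right) = - \frac{115}{62053}$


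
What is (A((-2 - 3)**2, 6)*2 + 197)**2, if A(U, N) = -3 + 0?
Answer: 36481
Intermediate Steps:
A(U, N) = -3
(A((-2 - 3)**2, 6)*2 + 197)**2 = (-3*2 + 197)**2 = (-6 + 197)**2 = 191**2 = 36481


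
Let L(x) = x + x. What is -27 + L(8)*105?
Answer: 1653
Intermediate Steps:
L(x) = 2*x
-27 + L(8)*105 = -27 + (2*8)*105 = -27 + 16*105 = -27 + 1680 = 1653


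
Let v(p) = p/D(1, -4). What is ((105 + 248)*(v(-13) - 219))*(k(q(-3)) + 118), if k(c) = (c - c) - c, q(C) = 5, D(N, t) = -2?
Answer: -16952825/2 ≈ -8.4764e+6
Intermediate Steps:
v(p) = -p/2 (v(p) = p/(-2) = p*(-½) = -p/2)
k(c) = -c (k(c) = 0 - c = -c)
((105 + 248)*(v(-13) - 219))*(k(q(-3)) + 118) = ((105 + 248)*(-½*(-13) - 219))*(-1*5 + 118) = (353*(13/2 - 219))*(-5 + 118) = (353*(-425/2))*113 = -150025/2*113 = -16952825/2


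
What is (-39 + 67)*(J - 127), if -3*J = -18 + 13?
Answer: -10528/3 ≈ -3509.3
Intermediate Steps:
J = 5/3 (J = -(-18 + 13)/3 = -1/3*(-5) = 5/3 ≈ 1.6667)
(-39 + 67)*(J - 127) = (-39 + 67)*(5/3 - 127) = 28*(-376/3) = -10528/3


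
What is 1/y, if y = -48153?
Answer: -1/48153 ≈ -2.0767e-5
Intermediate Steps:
1/y = 1/(-48153) = -1/48153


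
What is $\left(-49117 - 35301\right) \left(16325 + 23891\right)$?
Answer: $-3394954288$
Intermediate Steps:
$\left(-49117 - 35301\right) \left(16325 + 23891\right) = \left(-84418\right) 40216 = -3394954288$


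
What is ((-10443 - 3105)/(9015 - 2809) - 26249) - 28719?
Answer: -170572478/3103 ≈ -54970.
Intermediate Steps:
((-10443 - 3105)/(9015 - 2809) - 26249) - 28719 = (-13548/6206 - 26249) - 28719 = (-13548*1/6206 - 26249) - 28719 = (-6774/3103 - 26249) - 28719 = -81457421/3103 - 28719 = -170572478/3103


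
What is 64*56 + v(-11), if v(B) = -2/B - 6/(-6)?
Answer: 39437/11 ≈ 3585.2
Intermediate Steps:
v(B) = 1 - 2/B (v(B) = -2/B - 6*(-⅙) = -2/B + 1 = 1 - 2/B)
64*56 + v(-11) = 64*56 + (-2 - 11)/(-11) = 3584 - 1/11*(-13) = 3584 + 13/11 = 39437/11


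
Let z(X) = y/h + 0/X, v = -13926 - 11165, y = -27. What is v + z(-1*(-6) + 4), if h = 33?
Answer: -276010/11 ≈ -25092.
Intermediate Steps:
v = -25091
z(X) = -9/11 (z(X) = -27/33 + 0/X = -27*1/33 + 0 = -9/11 + 0 = -9/11)
v + z(-1*(-6) + 4) = -25091 - 9/11 = -276010/11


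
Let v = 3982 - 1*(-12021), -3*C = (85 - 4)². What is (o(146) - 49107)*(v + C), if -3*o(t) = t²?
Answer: -2329888792/3 ≈ -7.7663e+8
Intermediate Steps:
o(t) = -t²/3
C = -2187 (C = -(85 - 4)²/3 = -⅓*81² = -⅓*6561 = -2187)
v = 16003 (v = 3982 + 12021 = 16003)
(o(146) - 49107)*(v + C) = (-⅓*146² - 49107)*(16003 - 2187) = (-⅓*21316 - 49107)*13816 = (-21316/3 - 49107)*13816 = -168637/3*13816 = -2329888792/3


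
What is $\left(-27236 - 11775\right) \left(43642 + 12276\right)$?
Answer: $-2181417098$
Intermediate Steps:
$\left(-27236 - 11775\right) \left(43642 + 12276\right) = \left(-39011\right) 55918 = -2181417098$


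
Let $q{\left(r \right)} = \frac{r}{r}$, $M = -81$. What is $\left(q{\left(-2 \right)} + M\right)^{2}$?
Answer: $6400$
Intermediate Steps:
$q{\left(r \right)} = 1$
$\left(q{\left(-2 \right)} + M\right)^{2} = \left(1 - 81\right)^{2} = \left(-80\right)^{2} = 6400$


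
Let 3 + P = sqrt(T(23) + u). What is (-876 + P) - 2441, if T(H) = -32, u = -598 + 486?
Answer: -3320 + 12*I ≈ -3320.0 + 12.0*I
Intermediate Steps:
u = -112
P = -3 + 12*I (P = -3 + sqrt(-32 - 112) = -3 + sqrt(-144) = -3 + 12*I ≈ -3.0 + 12.0*I)
(-876 + P) - 2441 = (-876 + (-3 + 12*I)) - 2441 = (-879 + 12*I) - 2441 = -3320 + 12*I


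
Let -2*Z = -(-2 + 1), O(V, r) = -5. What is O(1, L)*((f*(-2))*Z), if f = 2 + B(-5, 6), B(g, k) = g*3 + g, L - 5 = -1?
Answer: 90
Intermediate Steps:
L = 4 (L = 5 - 1 = 4)
B(g, k) = 4*g (B(g, k) = 3*g + g = 4*g)
f = -18 (f = 2 + 4*(-5) = 2 - 20 = -18)
Z = -½ (Z = -(-1)*(-2 + 1)/2 = -(-1)*(-1)/2 = -½*1 = -½ ≈ -0.50000)
O(1, L)*((f*(-2))*Z) = -5*(-18*(-2))*(-1)/2 = -180*(-1)/2 = -5*(-18) = 90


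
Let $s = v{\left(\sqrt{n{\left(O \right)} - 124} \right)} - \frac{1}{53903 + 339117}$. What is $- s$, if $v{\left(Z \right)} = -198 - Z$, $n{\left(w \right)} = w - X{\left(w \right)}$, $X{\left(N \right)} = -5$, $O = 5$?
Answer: $\frac{77817961}{393020} + i \sqrt{114} \approx 198.0 + 10.677 i$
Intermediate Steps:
$n{\left(w \right)} = 5 + w$ ($n{\left(w \right)} = w - -5 = w + 5 = 5 + w$)
$s = - \frac{77817961}{393020} - i \sqrt{114}$ ($s = \left(-198 - \sqrt{\left(5 + 5\right) - 124}\right) - \frac{1}{53903 + 339117} = \left(-198 - \sqrt{10 - 124}\right) - \frac{1}{393020} = \left(-198 - \sqrt{-114}\right) - \frac{1}{393020} = \left(-198 - i \sqrt{114}\right) - \frac{1}{393020} = - \frac{77817961}{393020} - i \sqrt{114} \approx -198.0 - 10.677 i$)
$- s = - (- \frac{77817961}{393020} - i \sqrt{114}) = \frac{77817961}{393020} + i \sqrt{114}$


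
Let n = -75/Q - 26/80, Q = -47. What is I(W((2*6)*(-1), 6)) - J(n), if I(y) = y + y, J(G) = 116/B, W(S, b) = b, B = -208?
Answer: 653/52 ≈ 12.558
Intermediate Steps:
n = 2389/1880 (n = -75/(-47) - 26/80 = -75*(-1/47) - 26*1/80 = 75/47 - 13/40 = 2389/1880 ≈ 1.2707)
J(G) = -29/52 (J(G) = 116/(-208) = 116*(-1/208) = -29/52)
I(y) = 2*y
I(W((2*6)*(-1), 6)) - J(n) = 2*6 - 1*(-29/52) = 12 + 29/52 = 653/52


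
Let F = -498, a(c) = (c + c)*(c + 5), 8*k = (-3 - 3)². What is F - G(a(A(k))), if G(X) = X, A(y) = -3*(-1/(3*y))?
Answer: -40526/81 ≈ -500.32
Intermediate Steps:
k = 9/2 (k = (-3 - 3)²/8 = (⅛)*(-6)² = (⅛)*36 = 9/2 ≈ 4.5000)
A(y) = 1/y (A(y) = -(-1)/y = 1/y)
a(c) = 2*c*(5 + c) (a(c) = (2*c)*(5 + c) = 2*c*(5 + c))
F - G(a(A(k))) = -498 - 2*(5 + 1/(9/2))/9/2 = -498 - 2*2*(5 + 2/9)/9 = -498 - 2*2*47/(9*9) = -498 - 1*188/81 = -498 - 188/81 = -40526/81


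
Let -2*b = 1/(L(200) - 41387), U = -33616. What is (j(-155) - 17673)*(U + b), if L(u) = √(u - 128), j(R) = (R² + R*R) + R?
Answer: -1740191776360715187/1712883697 + 90666*√2/1712883697 ≈ -1.0159e+9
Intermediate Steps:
j(R) = R + 2*R² (j(R) = (R² + R²) + R = 2*R² + R = R + 2*R²)
L(u) = √(-128 + u)
b = -1/(2*(-41387 + 6*√2)) (b = -1/(2*(√(-128 + 200) - 41387)) = -1/(2*(√72 - 41387)) = -1/(2*(6*√2 - 41387)) = -1/(2*(-41387 + 6*√2)) ≈ 1.2084e-5)
(j(-155) - 17673)*(U + b) = (-155*(1 + 2*(-155)) - 17673)*(-33616 + (41387/3425767394 + 3*√2/1712883697)) = (-155*(1 - 310) - 17673)*(-115160596675317/3425767394 + 3*√2/1712883697) = (-155*(-309) - 17673)*(-115160596675317/3425767394 + 3*√2/1712883697) = (47895 - 17673)*(-115160596675317/3425767394 + 3*√2/1712883697) = 30222*(-115160596675317/3425767394 + 3*√2/1712883697) = -1740191776360715187/1712883697 + 90666*√2/1712883697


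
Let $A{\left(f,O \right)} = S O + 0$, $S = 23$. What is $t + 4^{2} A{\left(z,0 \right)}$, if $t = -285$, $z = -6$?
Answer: $-285$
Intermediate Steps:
$A{\left(f,O \right)} = 23 O$ ($A{\left(f,O \right)} = 23 O + 0 = 23 O$)
$t + 4^{2} A{\left(z,0 \right)} = -285 + 4^{2} \cdot 23 \cdot 0 = -285 + 16 \cdot 0 = -285 + 0 = -285$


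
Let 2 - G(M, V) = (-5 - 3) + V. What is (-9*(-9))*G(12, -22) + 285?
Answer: 2877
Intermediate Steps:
G(M, V) = 10 - V (G(M, V) = 2 - ((-5 - 3) + V) = 2 - (-8 + V) = 2 + (8 - V) = 10 - V)
(-9*(-9))*G(12, -22) + 285 = (-9*(-9))*(10 - 1*(-22)) + 285 = 81*(10 + 22) + 285 = 81*32 + 285 = 2592 + 285 = 2877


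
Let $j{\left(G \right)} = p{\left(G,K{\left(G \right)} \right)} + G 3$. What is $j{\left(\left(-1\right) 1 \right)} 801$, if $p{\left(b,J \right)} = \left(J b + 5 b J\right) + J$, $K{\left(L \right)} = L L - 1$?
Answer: $-2403$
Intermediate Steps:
$K{\left(L \right)} = -1 + L^{2}$ ($K{\left(L \right)} = L^{2} - 1 = -1 + L^{2}$)
$p{\left(b,J \right)} = J + 6 J b$ ($p{\left(b,J \right)} = \left(J b + 5 J b\right) + J = 6 J b + J = J + 6 J b$)
$j{\left(G \right)} = 3 G + \left(1 + 6 G\right) \left(-1 + G^{2}\right)$ ($j{\left(G \right)} = \left(-1 + G^{2}\right) \left(1 + 6 G\right) + G 3 = \left(1 + 6 G\right) \left(-1 + G^{2}\right) + 3 G = 3 G + \left(1 + 6 G\right) \left(-1 + G^{2}\right)$)
$j{\left(\left(-1\right) 1 \right)} 801 = \left(3 \left(\left(-1\right) 1\right) + \left(1 + 6 \left(\left(-1\right) 1\right)\right) \left(-1 + \left(\left(-1\right) 1\right)^{2}\right)\right) 801 = \left(3 \left(-1\right) + \left(1 + 6 \left(-1\right)\right) \left(-1 + \left(-1\right)^{2}\right)\right) 801 = \left(-3 + \left(1 - 6\right) \left(-1 + 1\right)\right) 801 = \left(-3 - 0\right) 801 = \left(-3 + 0\right) 801 = \left(-3\right) 801 = -2403$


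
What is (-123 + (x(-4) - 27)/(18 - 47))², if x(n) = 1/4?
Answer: 200533921/13456 ≈ 14903.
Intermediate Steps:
x(n) = ¼
(-123 + (x(-4) - 27)/(18 - 47))² = (-123 + (¼ - 27)/(18 - 47))² = (-123 - 107/4/(-29))² = (-123 - 107/4*(-1/29))² = (-123 + 107/116)² = (-14161/116)² = 200533921/13456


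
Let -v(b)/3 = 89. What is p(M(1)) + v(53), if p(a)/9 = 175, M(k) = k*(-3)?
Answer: 1308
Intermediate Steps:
v(b) = -267 (v(b) = -3*89 = -267)
M(k) = -3*k
p(a) = 1575 (p(a) = 9*175 = 1575)
p(M(1)) + v(53) = 1575 - 267 = 1308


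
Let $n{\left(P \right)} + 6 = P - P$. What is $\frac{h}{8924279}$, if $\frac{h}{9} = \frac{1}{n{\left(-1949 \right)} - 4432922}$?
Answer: $- \frac{9}{39560686258912} \approx -2.275 \cdot 10^{-13}$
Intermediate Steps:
$n{\left(P \right)} = -6$ ($n{\left(P \right)} = -6 + \left(P - P\right) = -6 + 0 = -6$)
$h = - \frac{9}{4432928}$ ($h = \frac{9}{-6 - 4432922} = \frac{9}{-4432928} = 9 \left(- \frac{1}{4432928}\right) = - \frac{9}{4432928} \approx -2.0303 \cdot 10^{-6}$)
$\frac{h}{8924279} = - \frac{9}{4432928 \cdot 8924279} = \left(- \frac{9}{4432928}\right) \frac{1}{8924279} = - \frac{9}{39560686258912}$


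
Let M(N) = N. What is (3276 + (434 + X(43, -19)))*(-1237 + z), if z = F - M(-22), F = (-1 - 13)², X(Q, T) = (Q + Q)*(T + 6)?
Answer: -2641248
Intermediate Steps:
X(Q, T) = 2*Q*(6 + T) (X(Q, T) = (2*Q)*(6 + T) = 2*Q*(6 + T))
F = 196 (F = (-14)² = 196)
z = 218 (z = 196 - 1*(-22) = 196 + 22 = 218)
(3276 + (434 + X(43, -19)))*(-1237 + z) = (3276 + (434 + 2*43*(6 - 19)))*(-1237 + 218) = (3276 + (434 + 2*43*(-13)))*(-1019) = (3276 + (434 - 1118))*(-1019) = (3276 - 684)*(-1019) = 2592*(-1019) = -2641248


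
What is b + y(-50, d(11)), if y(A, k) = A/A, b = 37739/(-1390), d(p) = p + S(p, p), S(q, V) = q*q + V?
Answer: -36349/1390 ≈ -26.150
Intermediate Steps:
S(q, V) = V + q² (S(q, V) = q² + V = V + q²)
d(p) = p² + 2*p (d(p) = p + (p + p²) = p² + 2*p)
b = -37739/1390 (b = 37739*(-1/1390) = -37739/1390 ≈ -27.150)
y(A, k) = 1
b + y(-50, d(11)) = -37739/1390 + 1 = -36349/1390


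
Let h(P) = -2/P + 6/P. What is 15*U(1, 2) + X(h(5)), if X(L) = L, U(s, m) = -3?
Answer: -221/5 ≈ -44.200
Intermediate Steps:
h(P) = 4/P
15*U(1, 2) + X(h(5)) = 15*(-3) + 4/5 = -45 + 4*(1/5) = -45 + 4/5 = -221/5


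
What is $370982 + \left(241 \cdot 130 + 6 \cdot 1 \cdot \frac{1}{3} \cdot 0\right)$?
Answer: $402312$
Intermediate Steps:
$370982 + \left(241 \cdot 130 + 6 \cdot 1 \cdot \frac{1}{3} \cdot 0\right) = 370982 + \left(31330 + 6 \cdot 1 \cdot \frac{1}{3} \cdot 0\right) = 370982 + \left(31330 + 6 \cdot \frac{1}{3} \cdot 0\right) = 370982 + \left(31330 + 2 \cdot 0\right) = 370982 + \left(31330 + 0\right) = 370982 + 31330 = 402312$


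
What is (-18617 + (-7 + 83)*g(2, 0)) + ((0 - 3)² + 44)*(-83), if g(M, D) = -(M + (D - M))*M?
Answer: -23016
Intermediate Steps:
g(M, D) = -D*M
(-18617 + (-7 + 83)*g(2, 0)) + ((0 - 3)² + 44)*(-83) = (-18617 + (-7 + 83)*(-1*0*2)) + ((0 - 3)² + 44)*(-83) = (-18617 + 76*0) + ((-3)² + 44)*(-83) = (-18617 + 0) + (9 + 44)*(-83) = -18617 + 53*(-83) = -18617 - 4399 = -23016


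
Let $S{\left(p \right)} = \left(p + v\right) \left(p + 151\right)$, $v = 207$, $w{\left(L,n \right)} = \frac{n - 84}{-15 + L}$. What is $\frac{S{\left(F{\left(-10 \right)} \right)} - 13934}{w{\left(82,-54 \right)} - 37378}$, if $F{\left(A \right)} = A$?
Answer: $- \frac{927481}{2504464} \approx -0.37033$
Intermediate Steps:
$w{\left(L,n \right)} = \frac{-84 + n}{-15 + L}$
$S{\left(p \right)} = \left(151 + p\right) \left(207 + p\right)$ ($S{\left(p \right)} = \left(p + 207\right) \left(p + 151\right) = \left(207 + p\right) \left(151 + p\right) = \left(151 + p\right) \left(207 + p\right)$)
$\frac{S{\left(F{\left(-10 \right)} \right)} - 13934}{w{\left(82,-54 \right)} - 37378} = \frac{\left(31257 + \left(-10\right)^{2} + 358 \left(-10\right)\right) - 13934}{\frac{-84 - 54}{-15 + 82} - 37378} = \frac{\left(31257 + 100 - 3580\right) - 13934}{\frac{1}{67} \left(-138\right) - 37378} = \frac{27777 - 13934}{\frac{1}{67} \left(-138\right) - 37378} = \frac{13843}{- \frac{138}{67} - 37378} = \frac{13843}{- \frac{2504464}{67}} = 13843 \left(- \frac{67}{2504464}\right) = - \frac{927481}{2504464}$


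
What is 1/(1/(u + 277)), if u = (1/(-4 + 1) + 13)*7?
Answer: 1097/3 ≈ 365.67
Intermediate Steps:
u = 266/3 (u = (1/(-3) + 13)*7 = (-⅓ + 13)*7 = (38/3)*7 = 266/3 ≈ 88.667)
1/(1/(u + 277)) = 1/(1/(266/3 + 277)) = 1/(1/(1097/3)) = 1/(3/1097) = 1097/3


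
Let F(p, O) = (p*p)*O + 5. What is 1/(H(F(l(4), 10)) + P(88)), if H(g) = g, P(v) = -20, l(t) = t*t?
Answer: 1/2545 ≈ 0.00039293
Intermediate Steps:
l(t) = t**2
F(p, O) = 5 + O*p**2 (F(p, O) = p**2*O + 5 = O*p**2 + 5 = 5 + O*p**2)
1/(H(F(l(4), 10)) + P(88)) = 1/((5 + 10*(4**2)**2) - 20) = 1/((5 + 10*16**2) - 20) = 1/((5 + 10*256) - 20) = 1/((5 + 2560) - 20) = 1/(2565 - 20) = 1/2545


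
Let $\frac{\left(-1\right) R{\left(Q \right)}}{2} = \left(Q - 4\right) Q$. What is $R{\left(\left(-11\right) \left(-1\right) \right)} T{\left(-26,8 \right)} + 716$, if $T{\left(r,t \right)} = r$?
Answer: $4720$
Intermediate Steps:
$R{\left(Q \right)} = - 2 Q \left(-4 + Q\right)$ ($R{\left(Q \right)} = - 2 \left(Q - 4\right) Q = - 2 \left(-4 + Q\right) Q = - 2 Q \left(-4 + Q\right)$)
$R{\left(\left(-11\right) \left(-1\right) \right)} T{\left(-26,8 \right)} + 716 = 2 \left(\left(-11\right) \left(-1\right)\right) \left(4 - \left(-11\right) \left(-1\right)\right) \left(-26\right) + 716 = 2 \cdot 11 \left(4 - 11\right) \left(-26\right) + 716 = 2 \cdot 11 \left(-7\right) \left(-26\right) + 716 = \left(-154\right) \left(-26\right) + 716 = 4004 + 716 = 4720$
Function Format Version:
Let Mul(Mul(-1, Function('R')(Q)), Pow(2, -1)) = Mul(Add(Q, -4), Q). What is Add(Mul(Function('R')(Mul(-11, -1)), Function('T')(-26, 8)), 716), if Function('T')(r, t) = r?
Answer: 4720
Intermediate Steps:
Function('R')(Q) = Mul(-2, Q, Add(-4, Q)) (Function('R')(Q) = Mul(-2, Mul(Add(Q, -4), Q)) = Mul(-2, Mul(Add(-4, Q), Q)) = Mul(-2, Mul(Q, Add(-4, Q))) = Mul(-2, Q, Add(-4, Q)))
Add(Mul(Function('R')(Mul(-11, -1)), Function('T')(-26, 8)), 716) = Add(Mul(Mul(2, Mul(-11, -1), Add(4, Mul(-1, Mul(-11, -1)))), -26), 716) = Add(Mul(Mul(2, 11, Add(4, Mul(-1, 11))), -26), 716) = Add(Mul(Mul(2, 11, Add(4, -11)), -26), 716) = Add(Mul(Mul(2, 11, -7), -26), 716) = Add(Mul(-154, -26), 716) = Add(4004, 716) = 4720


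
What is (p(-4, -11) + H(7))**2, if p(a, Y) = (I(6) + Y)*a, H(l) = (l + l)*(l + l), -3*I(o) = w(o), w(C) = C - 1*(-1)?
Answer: 559504/9 ≈ 62167.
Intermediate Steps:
w(C) = 1 + C (w(C) = C + 1 = 1 + C)
I(o) = -1/3 - o/3 (I(o) = -(1 + o)/3 = -1/3 - o/3)
H(l) = 4*l**2 (H(l) = (2*l)*(2*l) = 4*l**2)
p(a, Y) = a*(-7/3 + Y) (p(a, Y) = ((-1/3 - 1/3*6) + Y)*a = ((-1/3 - 2) + Y)*a = (-7/3 + Y)*a = a*(-7/3 + Y))
(p(-4, -11) + H(7))**2 = ((1/3)*(-4)*(-7 + 3*(-11)) + 4*7**2)**2 = ((1/3)*(-4)*(-7 - 33) + 4*49)**2 = ((1/3)*(-4)*(-40) + 196)**2 = (160/3 + 196)**2 = (748/3)**2 = 559504/9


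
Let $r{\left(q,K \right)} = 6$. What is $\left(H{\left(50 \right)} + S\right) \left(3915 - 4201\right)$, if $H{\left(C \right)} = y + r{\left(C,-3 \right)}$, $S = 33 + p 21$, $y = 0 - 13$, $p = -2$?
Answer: $4576$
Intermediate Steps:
$y = -13$ ($y = 0 - 13 = -13$)
$S = -9$ ($S = 33 - 42 = -9$)
$H{\left(C \right)} = -7$ ($H{\left(C \right)} = -13 + 6 = -7$)
$\left(H{\left(50 \right)} + S\right) \left(3915 - 4201\right) = \left(-7 - 9\right) \left(3915 - 4201\right) = \left(-16\right) \left(-286\right) = 4576$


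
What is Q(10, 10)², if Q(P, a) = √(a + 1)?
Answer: 11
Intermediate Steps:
Q(P, a) = √(1 + a)
Q(10, 10)² = (√(1 + 10))² = (√11)² = 11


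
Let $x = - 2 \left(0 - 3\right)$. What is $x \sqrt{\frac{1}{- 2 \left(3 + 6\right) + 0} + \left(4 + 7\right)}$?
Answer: $\sqrt{394} \approx 19.849$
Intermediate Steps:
$x = 6$ ($x = \left(-2\right) \left(-3\right) = 6$)
$x \sqrt{\frac{1}{- 2 \left(3 + 6\right) + 0} + \left(4 + 7\right)} = 6 \sqrt{\frac{1}{- 2 \left(3 + 6\right) + 0} + \left(4 + 7\right)} = 6 \sqrt{\frac{1}{\left(-2\right) 9 + 0} + 11} = 6 \sqrt{\frac{1}{-18 + 0} + 11} = 6 \sqrt{\frac{1}{-18} + 11} = 6 \sqrt{- \frac{1}{18} + 11} = 6 \sqrt{\frac{197}{18}} = 6 \frac{\sqrt{394}}{6} = \sqrt{394}$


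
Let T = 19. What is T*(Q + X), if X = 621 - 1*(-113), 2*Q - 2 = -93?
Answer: 26163/2 ≈ 13082.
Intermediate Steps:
Q = -91/2 (Q = 1 + (½)*(-93) = 1 - 93/2 = -91/2 ≈ -45.500)
X = 734 (X = 621 + 113 = 734)
T*(Q + X) = 19*(-91/2 + 734) = 19*(1377/2) = 26163/2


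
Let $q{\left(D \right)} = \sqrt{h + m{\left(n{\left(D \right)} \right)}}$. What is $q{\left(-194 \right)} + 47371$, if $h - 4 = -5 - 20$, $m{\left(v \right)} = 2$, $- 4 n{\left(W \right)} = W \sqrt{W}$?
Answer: $47371 + i \sqrt{19} \approx 47371.0 + 4.3589 i$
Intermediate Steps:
$n{\left(W \right)} = - \frac{W^{\frac{3}{2}}}{4}$ ($n{\left(W \right)} = - \frac{W \sqrt{W}}{4} = - \frac{W^{\frac{3}{2}}}{4}$)
$h = -21$ ($h = 4 - 25 = -21$)
$q{\left(D \right)} = i \sqrt{19}$ ($q{\left(D \right)} = \sqrt{-21 + 2} = \sqrt{-19} = i \sqrt{19}$)
$q{\left(-194 \right)} + 47371 = i \sqrt{19} + 47371 = 47371 + i \sqrt{19}$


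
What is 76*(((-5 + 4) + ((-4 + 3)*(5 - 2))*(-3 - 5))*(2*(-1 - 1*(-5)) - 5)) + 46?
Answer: 5290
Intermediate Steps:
76*(((-5 + 4) + ((-4 + 3)*(5 - 2))*(-3 - 5))*(2*(-1 - 1*(-5)) - 5)) + 46 = 76*((-1 - 1*3*(-8))*(2*(-1 + 5) - 5)) + 46 = 76*((-1 - 3*(-8))*(2*4 - 5)) + 46 = 76*((-1 + 24)*(8 - 5)) + 46 = 76*(23*3) + 46 = 76*69 + 46 = 5244 + 46 = 5290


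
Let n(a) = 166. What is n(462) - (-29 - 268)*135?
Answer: 40261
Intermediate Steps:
n(462) - (-29 - 268)*135 = 166 - (-29 - 268)*135 = 166 - (-297)*135 = 166 - 1*(-40095) = 166 + 40095 = 40261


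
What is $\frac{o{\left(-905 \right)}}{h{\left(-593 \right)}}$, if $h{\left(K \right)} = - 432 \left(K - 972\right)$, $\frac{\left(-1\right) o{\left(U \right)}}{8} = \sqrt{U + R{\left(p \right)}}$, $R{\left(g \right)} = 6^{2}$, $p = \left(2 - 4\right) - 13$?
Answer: $- \frac{i \sqrt{869}}{84510} \approx - 0.00034882 i$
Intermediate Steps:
$p = -15$ ($p = \left(2 - 4\right) - 13 = -2 - 13 = -15$)
$R{\left(g \right)} = 36$
$o{\left(U \right)} = - 8 \sqrt{36 + U}$ ($o{\left(U \right)} = - 8 \sqrt{U + 36} = - 8 \sqrt{36 + U}$)
$h{\left(K \right)} = 419904 - 432 K$ ($h{\left(K \right)} = - 432 \left(-972 + K\right) = 419904 - 432 K$)
$\frac{o{\left(-905 \right)}}{h{\left(-593 \right)}} = \frac{\left(-8\right) \sqrt{36 - 905}}{419904 - -256176} = \frac{\left(-8\right) \sqrt{-869}}{419904 + 256176} = \frac{\left(-8\right) i \sqrt{869}}{676080} = - 8 i \sqrt{869} \cdot \frac{1}{676080} = - \frac{i \sqrt{869}}{84510}$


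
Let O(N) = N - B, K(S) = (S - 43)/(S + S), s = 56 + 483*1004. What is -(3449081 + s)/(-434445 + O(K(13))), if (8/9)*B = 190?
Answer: 204571588/22602315 ≈ 9.0509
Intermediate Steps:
B = 855/4 (B = (9/8)*190 = 855/4 ≈ 213.75)
s = 484988 (s = 56 + 484932 = 484988)
K(S) = (-43 + S)/(2*S) (K(S) = (-43 + S)/((2*S)) = (-43 + S)*(1/(2*S)) = (-43 + S)/(2*S))
O(N) = -855/4 + N (O(N) = N - 1*855/4 = N - 855/4 = -855/4 + N)
-(3449081 + s)/(-434445 + O(K(13))) = -(3449081 + 484988)/(-434445 + (-855/4 + (½)*(-43 + 13)/13)) = -3934069/(-434445 + (-855/4 + (½)*(1/13)*(-30))) = -3934069/(-434445 + (-855/4 - 15/13)) = -3934069/(-434445 - 11175/52) = -3934069/(-22602315/52) = -3934069*(-52)/22602315 = -1*(-204571588/22602315) = 204571588/22602315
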